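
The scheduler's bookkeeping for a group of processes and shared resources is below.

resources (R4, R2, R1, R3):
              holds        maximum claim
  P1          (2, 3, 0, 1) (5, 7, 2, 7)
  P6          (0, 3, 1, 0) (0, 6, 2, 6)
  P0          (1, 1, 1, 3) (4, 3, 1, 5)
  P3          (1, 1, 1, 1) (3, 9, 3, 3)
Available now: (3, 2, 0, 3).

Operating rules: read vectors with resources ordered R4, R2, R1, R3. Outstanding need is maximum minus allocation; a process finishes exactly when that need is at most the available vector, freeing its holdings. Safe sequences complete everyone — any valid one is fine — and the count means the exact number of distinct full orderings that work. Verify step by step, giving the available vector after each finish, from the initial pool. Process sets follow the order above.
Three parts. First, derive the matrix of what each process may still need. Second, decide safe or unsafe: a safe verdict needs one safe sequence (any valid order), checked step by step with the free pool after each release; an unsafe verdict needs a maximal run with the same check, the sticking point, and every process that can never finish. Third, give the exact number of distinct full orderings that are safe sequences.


(1) Outstanding need per process (order R4, R2, R1, R3):
  P1: (3, 4, 2, 6)
  P6: (0, 3, 1, 6)
  P0: (3, 2, 0, 2)
  P3: (2, 8, 2, 2)
(2) SAFE. One safe sequence: P0, P6, P1, P3.
Key observation: P0 marks the first exact bind of the order: its need (3, 2, 0, 2) fits the free (3, 2, 0, 3) with zero slack on a requested resource.
Check, step by step:
  pool = (3, 2, 0, 3)
  P0: need (3, 2, 0, 2) fits (3, 2, 0, 3); releases (1, 1, 1, 3), pool now (4, 3, 1, 6)
  P6: need (0, 3, 1, 6) fits (4, 3, 1, 6); releases (0, 3, 1, 0), pool now (4, 6, 2, 6)
  P1: need (3, 4, 2, 6) fits (4, 6, 2, 6); releases (2, 3, 0, 1), pool now (6, 9, 2, 7)
  P3: need (2, 8, 2, 2) fits (6, 9, 2, 7); releases (1, 1, 1, 1), pool now (7, 10, 3, 8)
(3) The exact count: 1 of the possible complete orderings is a safe sequence.


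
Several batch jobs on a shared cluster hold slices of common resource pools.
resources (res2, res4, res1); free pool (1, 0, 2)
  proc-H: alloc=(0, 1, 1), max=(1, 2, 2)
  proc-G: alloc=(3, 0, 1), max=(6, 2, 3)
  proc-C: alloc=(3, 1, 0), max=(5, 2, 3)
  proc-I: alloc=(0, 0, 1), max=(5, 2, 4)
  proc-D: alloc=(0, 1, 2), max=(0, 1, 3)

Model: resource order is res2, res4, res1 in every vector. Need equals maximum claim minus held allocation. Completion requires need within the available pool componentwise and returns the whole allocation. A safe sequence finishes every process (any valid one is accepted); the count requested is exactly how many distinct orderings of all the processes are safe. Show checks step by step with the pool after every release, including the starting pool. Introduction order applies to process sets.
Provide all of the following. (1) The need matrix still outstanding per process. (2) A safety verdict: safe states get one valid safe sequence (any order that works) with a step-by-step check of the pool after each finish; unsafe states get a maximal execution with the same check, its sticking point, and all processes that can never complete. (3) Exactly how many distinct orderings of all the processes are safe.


(1) Outstanding need per process (order res2, res4, res1):
  proc-H: (1, 1, 1)
  proc-G: (3, 2, 2)
  proc-C: (2, 1, 3)
  proc-I: (5, 2, 3)
  proc-D: (0, 0, 1)
(2) UNSAFE.
Key observation: proc-D, proc-H can finish, but then (1, 2, 5) is all there is, and the blocked group's res2 demands exceed it.
A maximal execution: proc-D, proc-H — then nothing else fits. Verifying each step:
  pool = (1, 0, 2)
  proc-D needs (0, 0, 1) <= (1, 0, 2) -> finishes; pool += (0, 1, 2) = (1, 1, 4)
  proc-H needs (1, 1, 1) <= (1, 1, 4) -> finishes; pool += (0, 1, 1) = (1, 2, 5)
  blocked: proc-G wants (3, 2, 2), pool (1, 2, 5) — not enough res2
  blocked: proc-C wants (2, 1, 3), pool (1, 2, 5) — not enough res2
  blocked: proc-I wants (5, 2, 3), pool (1, 2, 5) — not enough res2
Never able to finish: proc-G, proc-C and proc-I.
(3) Precisely 0 of the possible complete orderings are safe sequences.


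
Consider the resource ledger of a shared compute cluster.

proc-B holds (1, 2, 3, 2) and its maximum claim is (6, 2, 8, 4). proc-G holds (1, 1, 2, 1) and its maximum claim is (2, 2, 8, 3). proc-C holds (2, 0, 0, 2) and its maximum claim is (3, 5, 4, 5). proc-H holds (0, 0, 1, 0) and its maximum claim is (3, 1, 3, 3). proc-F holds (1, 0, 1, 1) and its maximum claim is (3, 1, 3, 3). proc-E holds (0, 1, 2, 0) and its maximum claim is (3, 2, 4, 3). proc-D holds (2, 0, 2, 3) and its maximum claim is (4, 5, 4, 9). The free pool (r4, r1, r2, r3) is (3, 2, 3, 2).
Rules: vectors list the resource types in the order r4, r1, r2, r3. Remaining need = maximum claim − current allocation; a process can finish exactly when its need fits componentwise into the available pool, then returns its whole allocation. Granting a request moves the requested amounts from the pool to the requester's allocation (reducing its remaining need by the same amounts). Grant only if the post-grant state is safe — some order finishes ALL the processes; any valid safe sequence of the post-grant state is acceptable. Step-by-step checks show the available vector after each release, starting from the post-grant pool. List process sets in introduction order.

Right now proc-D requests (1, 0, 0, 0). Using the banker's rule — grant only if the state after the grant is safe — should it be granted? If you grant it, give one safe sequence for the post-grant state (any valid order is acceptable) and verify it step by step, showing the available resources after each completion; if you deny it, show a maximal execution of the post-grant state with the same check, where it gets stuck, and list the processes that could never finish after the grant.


DENY. Granting would leave the state unsafe.
Key observation: after proc-F, proc-H, proc-E, proc-G the pool peaks at (4, 4, 9, 4), and each blocked process is short somewhere: proc-B on r4; proc-C on r1; proc-D on r1, r3.
After a pretend grant, a maximal execution: proc-F, proc-H, proc-E, proc-G — then nothing else fits. Walking it through:
  pool = (2, 2, 3, 2)
  proc-F needs (2, 1, 2, 2) <= (2, 2, 3, 2) -> finishes; pool += (1, 0, 1, 1) = (3, 2, 4, 3)
  proc-H needs (3, 1, 2, 3) <= (3, 2, 4, 3) -> finishes; pool += (0, 0, 1, 0) = (3, 2, 5, 3)
  proc-E needs (3, 1, 2, 3) <= (3, 2, 5, 3) -> finishes; pool += (0, 1, 2, 0) = (3, 3, 7, 3)
  proc-G needs (1, 1, 6, 2) <= (3, 3, 7, 3) -> finishes; pool += (1, 1, 2, 1) = (4, 4, 9, 4)
  blocked: proc-B wants (5, 0, 5, 2), pool (4, 4, 9, 4) — not enough r4
  blocked: proc-C wants (1, 5, 4, 3), pool (4, 4, 9, 4) — not enough r1
  blocked: proc-D wants (1, 5, 2, 6), pool (4, 4, 9, 4) — not enough r1 and r3
Post-grant, the permanently blocked set is proc-B, proc-C and proc-D.


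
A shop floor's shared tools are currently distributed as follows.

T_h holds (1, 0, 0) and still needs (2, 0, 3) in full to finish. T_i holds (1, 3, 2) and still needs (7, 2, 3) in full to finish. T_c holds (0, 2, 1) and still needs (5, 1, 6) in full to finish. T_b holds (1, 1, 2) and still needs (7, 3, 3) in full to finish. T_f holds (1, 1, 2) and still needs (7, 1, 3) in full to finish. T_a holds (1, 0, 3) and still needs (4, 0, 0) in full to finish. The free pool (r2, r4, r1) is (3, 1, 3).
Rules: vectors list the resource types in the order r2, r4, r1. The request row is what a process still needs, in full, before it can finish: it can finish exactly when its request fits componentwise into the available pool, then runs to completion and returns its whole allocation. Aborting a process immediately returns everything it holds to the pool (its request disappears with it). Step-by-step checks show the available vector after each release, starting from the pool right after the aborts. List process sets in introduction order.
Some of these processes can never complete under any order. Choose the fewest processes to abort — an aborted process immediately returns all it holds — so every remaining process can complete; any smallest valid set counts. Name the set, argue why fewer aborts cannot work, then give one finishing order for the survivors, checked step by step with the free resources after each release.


The answer: abort T_i and T_b.
Key observation: the deadlocked T_f becomes finishable only because T_i and T_b released (2, 4, 4); it completes at step 4 below.
Minimality, checking each single-abort alternative: T_h alone leaves T_i blocked (short on r2); T_i alone leaves T_b blocked (short on r2); T_c alone leaves T_i blocked (short on r2); T_b alone leaves T_i blocked (short on r2); T_f alone leaves T_i blocked (short on r2); T_a alone leaves T_i blocked (short on r2).
One survivor order: T_h, T_a, T_c, T_f. Verifying each step (post-abort pool first):
  pool = (5, 5, 7)
  T_h needs (2, 0, 3) <= (5, 5, 7) -> finishes; pool += (1, 0, 0) = (6, 5, 7)
  T_a needs (4, 0, 0) <= (6, 5, 7) -> finishes; pool += (1, 0, 3) = (7, 5, 10)
  T_c needs (5, 1, 6) <= (7, 5, 10) -> finishes; pool += (0, 2, 1) = (7, 7, 11)
  T_f needs (7, 1, 3) <= (7, 7, 11) -> finishes; pool += (1, 1, 2) = (8, 8, 13)


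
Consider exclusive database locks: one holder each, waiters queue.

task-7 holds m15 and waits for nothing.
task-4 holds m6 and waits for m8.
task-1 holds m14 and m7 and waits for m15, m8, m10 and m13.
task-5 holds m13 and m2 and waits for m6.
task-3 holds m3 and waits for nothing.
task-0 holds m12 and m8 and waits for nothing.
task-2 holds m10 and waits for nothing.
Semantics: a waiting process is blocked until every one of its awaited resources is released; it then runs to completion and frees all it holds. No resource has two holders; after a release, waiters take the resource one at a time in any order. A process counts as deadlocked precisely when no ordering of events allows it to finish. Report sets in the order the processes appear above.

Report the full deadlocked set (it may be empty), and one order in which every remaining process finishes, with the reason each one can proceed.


The deadlocked set is empty.
Key observation: the wait relation is loop-free; peeling off processes with no waits unwinds the whole state.
One completion order for the rest: task-7, task-0, task-2, task-4, task-5, task-3, task-1.
Step-by-step check:
  task-7: no waits; runs immediately, freeing m15
  task-0: no waits; runs immediately, freeing m12 and m8
  task-2: no waits; runs immediately, freeing m10
  task-4 waits on m8 — all released -> runs and releases m6
  task-5 waits on m6 — all released -> runs and releases m13 and m2
  task-3: no waits; runs immediately, freeing m3
  task-1 waits on m15, m8, m10 and m13 — all released -> runs and releases m14 and m7


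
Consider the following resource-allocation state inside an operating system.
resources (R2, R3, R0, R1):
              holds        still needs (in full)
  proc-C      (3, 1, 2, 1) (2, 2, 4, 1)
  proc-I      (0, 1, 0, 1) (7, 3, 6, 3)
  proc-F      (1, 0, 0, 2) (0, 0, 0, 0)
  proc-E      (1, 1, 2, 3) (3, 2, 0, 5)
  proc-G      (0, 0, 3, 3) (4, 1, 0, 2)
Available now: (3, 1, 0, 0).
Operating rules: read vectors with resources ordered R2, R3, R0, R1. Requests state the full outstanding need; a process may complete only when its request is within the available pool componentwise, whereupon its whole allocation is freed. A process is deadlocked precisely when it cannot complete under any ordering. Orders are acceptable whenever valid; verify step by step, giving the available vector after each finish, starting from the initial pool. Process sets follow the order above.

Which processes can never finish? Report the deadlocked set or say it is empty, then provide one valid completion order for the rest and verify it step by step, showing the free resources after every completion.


Deadlocked: proc-C, proc-I and proc-E.
Key observation: after proc-F, proc-G complete, (4, 1, 3, 5) is the best the pool ever gets, yet each leftover process wants more R3.
The rest can finish in the order proc-F, proc-G. Check, step by step:
  pool = (3, 1, 0, 0)
  proc-F: need (0, 0, 0, 0) fits (3, 1, 0, 0); releases (1, 0, 0, 2), pool now (4, 1, 0, 2)
  proc-G: need (4, 1, 0, 2) fits (4, 1, 0, 2); releases (0, 0, 3, 3), pool now (4, 1, 3, 5)
None of the blocked processes ever fits:
  blocked: proc-C wants (2, 2, 4, 1), pool (4, 1, 3, 5) — not enough R3 and R0
  blocked: proc-I wants (7, 3, 6, 3), pool (4, 1, 3, 5) — not enough R2, R3 and R0
  blocked: proc-E wants (3, 2, 0, 5), pool (4, 1, 3, 5) — not enough R3


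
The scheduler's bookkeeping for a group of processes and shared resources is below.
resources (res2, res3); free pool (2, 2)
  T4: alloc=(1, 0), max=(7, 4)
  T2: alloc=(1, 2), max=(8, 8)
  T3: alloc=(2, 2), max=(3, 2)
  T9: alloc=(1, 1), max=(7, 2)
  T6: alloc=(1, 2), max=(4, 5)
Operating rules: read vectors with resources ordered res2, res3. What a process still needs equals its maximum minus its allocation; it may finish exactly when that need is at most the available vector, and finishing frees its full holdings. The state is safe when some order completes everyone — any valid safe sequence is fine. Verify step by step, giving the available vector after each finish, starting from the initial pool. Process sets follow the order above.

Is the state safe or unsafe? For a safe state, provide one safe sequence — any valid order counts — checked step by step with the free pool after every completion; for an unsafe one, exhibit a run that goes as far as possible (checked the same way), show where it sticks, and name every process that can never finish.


UNSAFE.
Key observation: the pool after T3, T6 is (5, 6); every surviving request exceeds it in res2, so progress ends there.
A maximal execution: T3, T6 — then nothing else fits. Verifying each step:
  pool = (2, 2)
  run T3 (needs (1, 0), free (2, 2)); after release of (2, 2) the pool is (4, 4)
  run T6 (needs (3, 3), free (4, 4)); after release of (1, 2) the pool is (5, 6)
  T4 still needs (6, 4) but only (5, 6) is free — short on res2
  T2 still needs (7, 6) but only (5, 6) is free — short on res2
  T9 still needs (6, 1) but only (5, 6) is free — short on res2
Permanently blocked: T4, T2 and T9.


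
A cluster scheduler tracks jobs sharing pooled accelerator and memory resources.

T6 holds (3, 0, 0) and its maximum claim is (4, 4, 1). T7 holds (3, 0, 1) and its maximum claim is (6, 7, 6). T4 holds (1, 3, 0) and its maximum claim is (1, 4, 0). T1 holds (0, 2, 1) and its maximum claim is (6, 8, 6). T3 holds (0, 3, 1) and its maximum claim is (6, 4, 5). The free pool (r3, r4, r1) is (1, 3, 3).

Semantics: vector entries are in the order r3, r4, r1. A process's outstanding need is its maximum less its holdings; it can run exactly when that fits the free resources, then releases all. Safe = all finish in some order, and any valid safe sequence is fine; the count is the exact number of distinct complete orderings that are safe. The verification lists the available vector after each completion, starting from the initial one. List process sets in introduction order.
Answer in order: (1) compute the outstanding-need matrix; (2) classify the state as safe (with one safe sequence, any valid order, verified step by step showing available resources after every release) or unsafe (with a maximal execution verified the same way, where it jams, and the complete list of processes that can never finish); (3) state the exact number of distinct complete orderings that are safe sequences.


(1) Remaining need (order r3, r4, r1):
  T6: (1, 4, 1)
  T7: (3, 7, 5)
  T4: (0, 1, 0)
  T1: (6, 6, 5)
  T3: (6, 1, 4)
(2) The state is UNSAFE.
Key observation: r1 is the bottleneck — with T4, T6 done the pool holds (5, 6, 3), short of every remaining need.
The run T4, T6 cannot be extended any further. Step-by-step check:
  pool = (1, 3, 3)
  T4 needs (0, 1, 0) <= (1, 3, 3) -> finishes; pool += (1, 3, 0) = (2, 6, 3)
  T6 needs (1, 4, 1) <= (2, 6, 3) -> finishes; pool += (3, 0, 0) = (5, 6, 3)
  T7 still needs (3, 7, 5) but only (5, 6, 3) is free — short on r4 and r1
  T1 still needs (6, 6, 5) but only (5, 6, 3) is free — short on r3 and r1
  T3 still needs (6, 1, 4) but only (5, 6, 3) is free — short on r3 and r1
Permanently blocked: T7, T1 and T3.
(3) Exactly 0 of the possible complete orderings are safe sequences.


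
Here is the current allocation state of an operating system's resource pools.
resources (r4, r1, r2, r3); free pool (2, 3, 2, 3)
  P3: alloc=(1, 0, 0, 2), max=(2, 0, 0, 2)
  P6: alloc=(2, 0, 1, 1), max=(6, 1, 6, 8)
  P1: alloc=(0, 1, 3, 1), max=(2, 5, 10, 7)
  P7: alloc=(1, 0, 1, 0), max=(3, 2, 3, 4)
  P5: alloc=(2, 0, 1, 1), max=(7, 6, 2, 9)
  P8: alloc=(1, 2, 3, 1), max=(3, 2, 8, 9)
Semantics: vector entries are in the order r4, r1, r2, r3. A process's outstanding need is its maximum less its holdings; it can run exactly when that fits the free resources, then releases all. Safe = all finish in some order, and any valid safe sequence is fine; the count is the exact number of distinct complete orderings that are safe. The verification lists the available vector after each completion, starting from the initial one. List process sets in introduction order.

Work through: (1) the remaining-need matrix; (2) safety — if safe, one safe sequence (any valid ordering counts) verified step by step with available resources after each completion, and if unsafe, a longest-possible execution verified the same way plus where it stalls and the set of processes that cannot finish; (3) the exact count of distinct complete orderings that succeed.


(1) Need matrix, components ordered r4, r1, r2, r3:
  P3: (1, 0, 0, 0)
  P6: (4, 1, 5, 7)
  P1: (2, 4, 7, 6)
  P7: (2, 2, 2, 4)
  P5: (5, 6, 1, 8)
  P8: (2, 0, 5, 8)
(2) UNSAFE — no complete ordering exists.
Key observation: after P3, P7 complete, (4, 3, 3, 5) is the best the pool ever gets, yet each leftover process wants more r3.
Going as far as possible: P3, P7; after that, nothing fits. Walking it through:
  pool = (2, 3, 2, 3)
  run P3 (needs (1, 0, 0, 0), free (2, 3, 2, 3)); after release of (1, 0, 0, 2) the pool is (3, 3, 2, 5)
  run P7 (needs (2, 2, 2, 4), free (3, 3, 2, 5)); after release of (1, 0, 1, 0) the pool is (4, 3, 3, 5)
  P6 cannot run: need (4, 1, 5, 7) vs free (4, 3, 3, 5) (insufficient r2 and r3)
  P1 cannot run: need (2, 4, 7, 6) vs free (4, 3, 3, 5) (insufficient r1, r2 and r3)
  P5 cannot run: need (5, 6, 1, 8) vs free (4, 3, 3, 5) (insufficient r4, r1 and r3)
  P8 cannot run: need (2, 0, 5, 8) vs free (4, 3, 3, 5) (insufficient r2 and r3)
Never able to finish: P6, P1, P5 and P8.
(3) Exactly 0 of the possible complete orderings are safe sequences.


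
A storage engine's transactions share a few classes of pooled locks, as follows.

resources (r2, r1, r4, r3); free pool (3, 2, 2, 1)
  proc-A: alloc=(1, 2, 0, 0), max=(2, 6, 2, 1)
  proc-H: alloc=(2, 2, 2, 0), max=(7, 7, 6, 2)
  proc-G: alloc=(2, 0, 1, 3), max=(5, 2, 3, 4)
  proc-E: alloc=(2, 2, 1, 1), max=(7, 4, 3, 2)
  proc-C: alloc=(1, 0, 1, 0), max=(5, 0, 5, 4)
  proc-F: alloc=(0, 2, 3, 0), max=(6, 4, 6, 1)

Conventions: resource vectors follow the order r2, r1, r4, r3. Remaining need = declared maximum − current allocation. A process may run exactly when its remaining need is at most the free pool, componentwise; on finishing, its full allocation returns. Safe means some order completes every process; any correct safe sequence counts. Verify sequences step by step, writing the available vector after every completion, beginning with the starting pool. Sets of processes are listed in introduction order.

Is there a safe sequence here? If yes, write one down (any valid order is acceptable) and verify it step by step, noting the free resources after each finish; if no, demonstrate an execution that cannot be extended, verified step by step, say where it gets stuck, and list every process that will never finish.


SAFE, for example via the order proc-G, proc-E, proc-A, proc-H, proc-F, proc-C.
Key observation: the order's first zero-slack moment is proc-G ((3, 2, 2, 1) needed, (3, 2, 2, 1) free — a requested resource with nothing to spare).
Walking it through:
  pool = (3, 2, 2, 1)
  proc-G needs (3, 2, 2, 1) <= (3, 2, 2, 1) -> finishes; pool += (2, 0, 1, 3) = (5, 2, 3, 4)
  proc-E needs (5, 2, 2, 1) <= (5, 2, 3, 4) -> finishes; pool += (2, 2, 1, 1) = (7, 4, 4, 5)
  proc-A needs (1, 4, 2, 1) <= (7, 4, 4, 5) -> finishes; pool += (1, 2, 0, 0) = (8, 6, 4, 5)
  proc-H needs (5, 5, 4, 2) <= (8, 6, 4, 5) -> finishes; pool += (2, 2, 2, 0) = (10, 8, 6, 5)
  proc-F needs (6, 2, 3, 1) <= (10, 8, 6, 5) -> finishes; pool += (0, 2, 3, 0) = (10, 10, 9, 5)
  proc-C needs (4, 0, 4, 4) <= (10, 10, 9, 5) -> finishes; pool += (1, 0, 1, 0) = (11, 10, 10, 5)


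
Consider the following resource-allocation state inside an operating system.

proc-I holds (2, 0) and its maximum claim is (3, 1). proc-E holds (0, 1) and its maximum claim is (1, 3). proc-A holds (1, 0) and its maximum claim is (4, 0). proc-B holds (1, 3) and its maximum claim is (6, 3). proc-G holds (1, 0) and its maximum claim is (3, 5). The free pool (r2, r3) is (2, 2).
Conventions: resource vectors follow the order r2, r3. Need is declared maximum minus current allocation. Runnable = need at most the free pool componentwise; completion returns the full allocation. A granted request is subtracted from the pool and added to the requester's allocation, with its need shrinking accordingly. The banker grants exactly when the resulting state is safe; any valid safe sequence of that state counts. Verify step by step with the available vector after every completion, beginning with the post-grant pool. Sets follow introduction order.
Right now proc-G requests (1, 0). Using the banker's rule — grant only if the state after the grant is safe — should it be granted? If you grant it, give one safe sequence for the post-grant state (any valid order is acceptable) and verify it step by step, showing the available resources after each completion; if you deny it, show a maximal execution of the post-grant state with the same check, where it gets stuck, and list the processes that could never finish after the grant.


DENY — the pretend-granted state is unsafe.
Key observation: after proc-I, proc-A, proc-E the pool peaks at (4, 3), and each blocked process is short somewhere: proc-B on r2; proc-G on r3.
After a pretend grant, a maximal execution: proc-I, proc-A, proc-E — then nothing else fits. Step-by-step check:
  pool = (1, 2)
  proc-I: need (1, 1) fits (1, 2); releases (2, 0), pool now (3, 2)
  proc-A: need (3, 0) fits (3, 2); releases (1, 0), pool now (4, 2)
  proc-E: need (1, 2) fits (4, 2); releases (0, 1), pool now (4, 3)
  blocked: proc-B wants (5, 0), pool (4, 3) — not enough r2
  blocked: proc-G wants (1, 5), pool (4, 3) — not enough r3
Had the request been granted, proc-B and proc-G could never finish.


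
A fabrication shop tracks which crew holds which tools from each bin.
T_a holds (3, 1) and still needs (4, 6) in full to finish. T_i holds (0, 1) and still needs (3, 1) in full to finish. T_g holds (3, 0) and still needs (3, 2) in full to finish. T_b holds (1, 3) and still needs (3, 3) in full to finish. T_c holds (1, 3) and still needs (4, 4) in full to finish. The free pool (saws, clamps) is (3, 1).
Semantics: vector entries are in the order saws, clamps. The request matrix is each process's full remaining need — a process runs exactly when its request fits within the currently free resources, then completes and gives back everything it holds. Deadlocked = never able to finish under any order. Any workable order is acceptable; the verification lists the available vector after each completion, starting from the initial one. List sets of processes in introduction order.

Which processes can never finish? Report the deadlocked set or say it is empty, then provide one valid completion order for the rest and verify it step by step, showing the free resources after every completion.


Deadlocked set: T_a, T_b and T_c.
Key observation: after T_i, T_g complete, (6, 2) is the best the pool ever gets, yet each leftover process wants more clamps.
The rest can finish in the order T_i, T_g. Walking it through:
  pool = (3, 1)
  run T_i (needs (3, 1), free (3, 1)); after release of (0, 1) the pool is (3, 2)
  run T_g (needs (3, 2), free (3, 2)); after release of (3, 0) the pool is (6, 2)
None of the blocked processes ever fits:
  blocked: T_a wants (4, 6), pool (6, 2) — not enough clamps
  blocked: T_b wants (3, 3), pool (6, 2) — not enough clamps
  blocked: T_c wants (4, 4), pool (6, 2) — not enough clamps


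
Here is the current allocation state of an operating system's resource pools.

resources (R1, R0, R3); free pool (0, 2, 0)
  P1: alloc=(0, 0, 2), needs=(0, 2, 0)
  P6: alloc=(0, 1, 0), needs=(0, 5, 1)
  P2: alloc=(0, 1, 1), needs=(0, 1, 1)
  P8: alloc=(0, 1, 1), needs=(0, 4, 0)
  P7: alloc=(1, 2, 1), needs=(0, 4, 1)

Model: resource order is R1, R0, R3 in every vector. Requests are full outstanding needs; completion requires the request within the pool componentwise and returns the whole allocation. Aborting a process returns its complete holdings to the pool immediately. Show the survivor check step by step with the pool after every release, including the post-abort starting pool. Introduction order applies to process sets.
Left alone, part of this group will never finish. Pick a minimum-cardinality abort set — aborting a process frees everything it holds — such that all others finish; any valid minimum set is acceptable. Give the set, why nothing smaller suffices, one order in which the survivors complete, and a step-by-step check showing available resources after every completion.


Abort P6.
Key observation: aborting P6 returns (0, 1, 0), and P8 — hopeless before — runs at step 3 with the returned capacity in the pool.
Minimality: the empty abort set fails — the state is deadlocked as it stands.
One survivor order: P1, P2, P8, P7. Step-by-step check (post-abort pool first):
  pool = (0, 3, 0)
  P1 needs (0, 2, 0) <= (0, 3, 0) -> finishes; pool += (0, 0, 2) = (0, 3, 2)
  P2 needs (0, 1, 1) <= (0, 3, 2) -> finishes; pool += (0, 1, 1) = (0, 4, 3)
  P8 needs (0, 4, 0) <= (0, 4, 3) -> finishes; pool += (0, 1, 1) = (0, 5, 4)
  P7 needs (0, 4, 1) <= (0, 5, 4) -> finishes; pool += (1, 2, 1) = (1, 7, 5)


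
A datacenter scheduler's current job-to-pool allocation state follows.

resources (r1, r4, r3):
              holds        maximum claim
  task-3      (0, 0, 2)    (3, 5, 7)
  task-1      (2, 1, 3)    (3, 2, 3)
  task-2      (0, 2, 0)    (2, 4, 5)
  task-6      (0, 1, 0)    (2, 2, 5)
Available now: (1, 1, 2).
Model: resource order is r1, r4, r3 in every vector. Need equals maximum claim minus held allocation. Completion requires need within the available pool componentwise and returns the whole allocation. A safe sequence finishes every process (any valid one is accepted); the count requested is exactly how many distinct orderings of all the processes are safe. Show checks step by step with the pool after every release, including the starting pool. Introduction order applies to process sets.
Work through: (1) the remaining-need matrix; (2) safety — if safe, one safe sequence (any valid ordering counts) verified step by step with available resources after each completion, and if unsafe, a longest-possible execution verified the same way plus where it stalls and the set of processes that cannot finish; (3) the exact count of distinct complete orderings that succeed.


(1) Need matrix, components ordered r1, r4, r3:
  task-3: (3, 5, 5)
  task-1: (1, 1, 0)
  task-2: (2, 2, 5)
  task-6: (2, 1, 5)
(2) The state is SAFE; one workable sequence: task-1, task-2, task-6, task-3.
Key observation: reading the order forward, task-1 is the first process whose need (1, 1, 0) meets the free pool (1, 1, 2) exactly on a resource it requests.
Verifying each step:
  pool = (1, 1, 2)
  task-1: need (1, 1, 0) fits (1, 1, 2); releases (2, 1, 3), pool now (3, 2, 5)
  task-2: need (2, 2, 5) fits (3, 2, 5); releases (0, 2, 0), pool now (3, 4, 5)
  task-6: need (2, 1, 5) fits (3, 4, 5); releases (0, 1, 0), pool now (3, 5, 5)
  task-3: need (3, 5, 5) fits (3, 5, 5); releases (0, 0, 2), pool now (3, 5, 7)
(3) The exact count: 2 of the possible complete orderings are safe sequences.


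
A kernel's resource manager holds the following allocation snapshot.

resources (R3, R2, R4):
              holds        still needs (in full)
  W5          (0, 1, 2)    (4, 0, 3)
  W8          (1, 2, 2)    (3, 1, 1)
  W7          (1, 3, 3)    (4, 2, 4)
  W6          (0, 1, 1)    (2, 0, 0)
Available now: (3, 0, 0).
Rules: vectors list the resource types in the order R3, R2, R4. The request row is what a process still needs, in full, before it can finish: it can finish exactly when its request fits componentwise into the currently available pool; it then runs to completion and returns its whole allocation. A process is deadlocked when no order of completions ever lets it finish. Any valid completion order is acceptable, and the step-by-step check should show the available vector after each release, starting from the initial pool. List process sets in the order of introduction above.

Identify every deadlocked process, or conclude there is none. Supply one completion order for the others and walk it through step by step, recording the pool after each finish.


The deadlocked set is empty.
Key observation: W6 leads a chain of completions in which each release enables another process.
A valid finishing order for the others: W6, W8, W5, W7. Verifying each step:
  pool = (3, 0, 0)
  W6 needs (2, 0, 0) <= (3, 0, 0) -> finishes; pool += (0, 1, 1) = (3, 1, 1)
  W8 needs (3, 1, 1) <= (3, 1, 1) -> finishes; pool += (1, 2, 2) = (4, 3, 3)
  W5 needs (4, 0, 3) <= (4, 3, 3) -> finishes; pool += (0, 1, 2) = (4, 4, 5)
  W7 needs (4, 2, 4) <= (4, 4, 5) -> finishes; pool += (1, 3, 3) = (5, 7, 8)


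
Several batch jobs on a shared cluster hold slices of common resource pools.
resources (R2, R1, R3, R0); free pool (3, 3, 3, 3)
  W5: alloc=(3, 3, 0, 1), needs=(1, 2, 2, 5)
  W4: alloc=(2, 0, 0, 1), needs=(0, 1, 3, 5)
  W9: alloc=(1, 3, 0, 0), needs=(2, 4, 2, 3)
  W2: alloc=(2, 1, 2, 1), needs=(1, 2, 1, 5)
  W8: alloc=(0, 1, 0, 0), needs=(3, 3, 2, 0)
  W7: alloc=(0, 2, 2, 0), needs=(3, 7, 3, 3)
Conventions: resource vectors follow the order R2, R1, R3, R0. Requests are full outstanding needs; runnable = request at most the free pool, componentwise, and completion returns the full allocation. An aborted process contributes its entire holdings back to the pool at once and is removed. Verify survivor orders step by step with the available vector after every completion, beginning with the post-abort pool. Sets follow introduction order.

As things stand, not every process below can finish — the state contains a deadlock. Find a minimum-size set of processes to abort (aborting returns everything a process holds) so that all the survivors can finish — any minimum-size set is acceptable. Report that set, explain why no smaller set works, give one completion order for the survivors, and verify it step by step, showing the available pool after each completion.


Minimum abort set: W5 and W2.
Key observation: aborting W5 and W2 returns (5, 4, 2, 2), and W4 — hopeless before — runs at step 4 with the returned capacity in the pool.
Why nothing smaller works — every single abort fails: W5 alone leaves W4 blocked (short on R0); W4 alone leaves W5 blocked (short on R0); W9 alone leaves W5 blocked (short on R0); W2 alone leaves W5 blocked (short on R0); W8 alone leaves W5 blocked (short on R0); W7 alone leaves W5 blocked (short on R0).
The survivors complete as W7, W9, W8, W4. Check, step by step (starting from the post-abort pool):
  pool = (8, 7, 5, 5)
  run W7 (needs (3, 7, 3, 3), free (8, 7, 5, 5)); after release of (0, 2, 2, 0) the pool is (8, 9, 7, 5)
  run W9 (needs (2, 4, 2, 3), free (8, 9, 7, 5)); after release of (1, 3, 0, 0) the pool is (9, 12, 7, 5)
  run W8 (needs (3, 3, 2, 0), free (9, 12, 7, 5)); after release of (0, 1, 0, 0) the pool is (9, 13, 7, 5)
  run W4 (needs (0, 1, 3, 5), free (9, 13, 7, 5)); after release of (2, 0, 0, 1) the pool is (11, 13, 7, 6)


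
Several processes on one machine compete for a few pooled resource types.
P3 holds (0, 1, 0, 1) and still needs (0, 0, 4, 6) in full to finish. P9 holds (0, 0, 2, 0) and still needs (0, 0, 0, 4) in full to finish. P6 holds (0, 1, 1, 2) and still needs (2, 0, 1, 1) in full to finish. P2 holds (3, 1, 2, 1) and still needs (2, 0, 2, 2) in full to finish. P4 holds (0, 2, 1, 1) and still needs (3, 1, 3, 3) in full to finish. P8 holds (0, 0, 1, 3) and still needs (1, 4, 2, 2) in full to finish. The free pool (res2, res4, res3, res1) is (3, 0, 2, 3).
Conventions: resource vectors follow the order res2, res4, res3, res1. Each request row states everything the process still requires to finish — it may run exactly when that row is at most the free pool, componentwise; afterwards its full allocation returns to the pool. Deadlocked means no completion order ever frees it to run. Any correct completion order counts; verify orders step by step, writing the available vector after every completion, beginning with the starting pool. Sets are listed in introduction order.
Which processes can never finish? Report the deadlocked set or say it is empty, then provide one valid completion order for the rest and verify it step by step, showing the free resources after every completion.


Nothing here is deadlocked.
Key observation: the pool covers P6 at once, and every later process fits after earlier releases.
The rest can finish in the order P6, P2, P3, P9, P4, P8. Walking it through:
  pool = (3, 0, 2, 3)
  P6: need (2, 0, 1, 1) fits (3, 0, 2, 3); releases (0, 1, 1, 2), pool now (3, 1, 3, 5)
  P2: need (2, 0, 2, 2) fits (3, 1, 3, 5); releases (3, 1, 2, 1), pool now (6, 2, 5, 6)
  P3: need (0, 0, 4, 6) fits (6, 2, 5, 6); releases (0, 1, 0, 1), pool now (6, 3, 5, 7)
  P9: need (0, 0, 0, 4) fits (6, 3, 5, 7); releases (0, 0, 2, 0), pool now (6, 3, 7, 7)
  P4: need (3, 1, 3, 3) fits (6, 3, 7, 7); releases (0, 2, 1, 1), pool now (6, 5, 8, 8)
  P8: need (1, 4, 2, 2) fits (6, 5, 8, 8); releases (0, 0, 1, 3), pool now (6, 5, 9, 11)


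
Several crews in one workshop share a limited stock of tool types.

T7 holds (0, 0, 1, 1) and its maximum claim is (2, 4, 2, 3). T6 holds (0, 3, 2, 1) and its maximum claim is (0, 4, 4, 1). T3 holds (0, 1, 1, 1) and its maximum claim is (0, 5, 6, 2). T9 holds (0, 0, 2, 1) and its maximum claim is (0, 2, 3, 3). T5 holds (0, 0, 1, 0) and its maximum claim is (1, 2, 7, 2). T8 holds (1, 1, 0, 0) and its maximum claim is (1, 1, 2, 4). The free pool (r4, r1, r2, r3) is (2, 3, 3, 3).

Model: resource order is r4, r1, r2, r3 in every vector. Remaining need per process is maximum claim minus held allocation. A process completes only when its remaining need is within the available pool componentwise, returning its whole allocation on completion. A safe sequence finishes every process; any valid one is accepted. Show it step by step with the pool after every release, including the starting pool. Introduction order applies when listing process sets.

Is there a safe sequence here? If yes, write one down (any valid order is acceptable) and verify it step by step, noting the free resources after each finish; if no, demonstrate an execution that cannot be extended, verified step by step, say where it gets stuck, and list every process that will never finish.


SAFE, for example via the order T9, T8, T6, T3, T7, T5.
Key observation: the first exact fit in this order is T8 — it needs (0, 0, 2, 4) with (2, 3, 5, 4) free, meeting a requested resource to the last unit.
Walking it through:
  pool = (2, 3, 3, 3)
  T9 needs (0, 2, 1, 2) <= (2, 3, 3, 3) -> finishes; pool += (0, 0, 2, 1) = (2, 3, 5, 4)
  T8 needs (0, 0, 2, 4) <= (2, 3, 5, 4) -> finishes; pool += (1, 1, 0, 0) = (3, 4, 5, 4)
  T6 needs (0, 1, 2, 0) <= (3, 4, 5, 4) -> finishes; pool += (0, 3, 2, 1) = (3, 7, 7, 5)
  T3 needs (0, 4, 5, 1) <= (3, 7, 7, 5) -> finishes; pool += (0, 1, 1, 1) = (3, 8, 8, 6)
  T7 needs (2, 4, 1, 2) <= (3, 8, 8, 6) -> finishes; pool += (0, 0, 1, 1) = (3, 8, 9, 7)
  T5 needs (1, 2, 6, 2) <= (3, 8, 9, 7) -> finishes; pool += (0, 0, 1, 0) = (3, 8, 10, 7)


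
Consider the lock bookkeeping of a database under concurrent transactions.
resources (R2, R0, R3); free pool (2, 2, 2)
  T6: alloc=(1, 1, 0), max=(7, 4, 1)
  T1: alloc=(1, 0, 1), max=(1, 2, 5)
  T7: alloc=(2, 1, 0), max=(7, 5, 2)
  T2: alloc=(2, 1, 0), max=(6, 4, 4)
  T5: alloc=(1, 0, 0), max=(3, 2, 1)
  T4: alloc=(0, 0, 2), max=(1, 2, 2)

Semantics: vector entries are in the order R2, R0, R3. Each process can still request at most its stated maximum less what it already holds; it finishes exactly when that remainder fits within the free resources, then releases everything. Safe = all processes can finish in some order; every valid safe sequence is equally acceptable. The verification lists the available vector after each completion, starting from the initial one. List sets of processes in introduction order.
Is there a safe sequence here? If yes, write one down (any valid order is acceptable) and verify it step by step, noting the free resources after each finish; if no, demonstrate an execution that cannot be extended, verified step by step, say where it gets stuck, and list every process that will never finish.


UNSAFE — no complete ordering exists.
Key observation: R0 is the bottleneck — with T5, T4, T1 done the pool holds (4, 2, 5), short of every remaining need.
Going as far as possible: T5, T4, T1; after that, nothing fits. Step-by-step check:
  pool = (2, 2, 2)
  run T5 (needs (2, 2, 1), free (2, 2, 2)); after release of (1, 0, 0) the pool is (3, 2, 2)
  run T4 (needs (1, 2, 0), free (3, 2, 2)); after release of (0, 0, 2) the pool is (3, 2, 4)
  run T1 (needs (0, 2, 4), free (3, 2, 4)); after release of (1, 0, 1) the pool is (4, 2, 5)
  T6 cannot run: need (6, 3, 1) vs free (4, 2, 5) (insufficient R2 and R0)
  T7 cannot run: need (5, 4, 2) vs free (4, 2, 5) (insufficient R2 and R0)
  T2 cannot run: need (4, 3, 4) vs free (4, 2, 5) (insufficient R0)
Never able to finish: T6, T7 and T2.


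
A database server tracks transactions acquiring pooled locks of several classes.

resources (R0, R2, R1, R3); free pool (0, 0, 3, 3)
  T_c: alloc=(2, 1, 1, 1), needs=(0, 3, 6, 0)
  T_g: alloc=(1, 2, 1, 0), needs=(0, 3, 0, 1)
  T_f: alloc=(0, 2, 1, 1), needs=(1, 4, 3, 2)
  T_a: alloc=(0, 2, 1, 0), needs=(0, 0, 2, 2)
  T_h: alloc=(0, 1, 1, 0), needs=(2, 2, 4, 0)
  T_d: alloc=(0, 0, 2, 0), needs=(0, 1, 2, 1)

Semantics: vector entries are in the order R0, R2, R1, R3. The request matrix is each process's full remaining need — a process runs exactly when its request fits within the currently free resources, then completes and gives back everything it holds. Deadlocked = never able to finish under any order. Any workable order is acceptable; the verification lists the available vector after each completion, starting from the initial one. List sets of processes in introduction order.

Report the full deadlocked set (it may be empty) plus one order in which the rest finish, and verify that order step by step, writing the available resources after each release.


Deadlocked set: T_c, T_g, T_f and T_h.
Key observation: after T_a, T_d the pool peaks at (0, 2, 6, 3), and each blocked process is short somewhere: T_c on R2; T_g on R2; T_f on R0, R2; T_h on R0.
The rest can finish in the order T_a, T_d. Check, step by step:
  pool = (0, 0, 3, 3)
  T_a needs (0, 0, 2, 2) <= (0, 0, 3, 3) -> finishes; pool += (0, 2, 1, 0) = (0, 2, 4, 3)
  T_d needs (0, 1, 2, 1) <= (0, 2, 4, 3) -> finishes; pool += (0, 0, 2, 0) = (0, 2, 6, 3)
None of the blocked processes ever fits:
  T_c still needs (0, 3, 6, 0) but only (0, 2, 6, 3) is free — short on R2
  T_g still needs (0, 3, 0, 1) but only (0, 2, 6, 3) is free — short on R2
  T_f still needs (1, 4, 3, 2) but only (0, 2, 6, 3) is free — short on R0 and R2
  T_h still needs (2, 2, 4, 0) but only (0, 2, 6, 3) is free — short on R0


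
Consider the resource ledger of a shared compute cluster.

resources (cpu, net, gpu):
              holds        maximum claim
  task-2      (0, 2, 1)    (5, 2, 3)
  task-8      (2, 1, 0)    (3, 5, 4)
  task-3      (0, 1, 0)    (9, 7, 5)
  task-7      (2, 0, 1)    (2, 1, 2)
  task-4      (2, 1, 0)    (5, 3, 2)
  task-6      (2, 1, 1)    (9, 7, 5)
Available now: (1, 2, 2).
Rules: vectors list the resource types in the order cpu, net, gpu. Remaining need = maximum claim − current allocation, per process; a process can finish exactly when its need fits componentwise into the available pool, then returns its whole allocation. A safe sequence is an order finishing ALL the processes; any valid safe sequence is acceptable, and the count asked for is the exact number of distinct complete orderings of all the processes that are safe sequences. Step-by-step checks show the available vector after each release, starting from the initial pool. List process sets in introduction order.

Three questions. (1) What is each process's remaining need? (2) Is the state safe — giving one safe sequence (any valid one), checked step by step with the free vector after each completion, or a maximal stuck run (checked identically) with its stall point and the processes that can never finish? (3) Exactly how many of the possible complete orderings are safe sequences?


(1) Outstanding need per process (order cpu, net, gpu):
  task-2: (5, 0, 2)
  task-8: (1, 4, 4)
  task-3: (9, 6, 5)
  task-7: (0, 1, 1)
  task-4: (3, 2, 2)
  task-6: (7, 6, 4)
(2) The state is SAFE; one workable sequence: task-7, task-4, task-2, task-8, task-6, task-3.
Key observation: task-4 marks the first exact bind of the order: its need (3, 2, 2) fits the free (3, 2, 3) with zero slack on a requested resource.
Check, step by step:
  pool = (1, 2, 2)
  task-7 needs (0, 1, 1) <= (1, 2, 2) -> finishes; pool += (2, 0, 1) = (3, 2, 3)
  task-4 needs (3, 2, 2) <= (3, 2, 3) -> finishes; pool += (2, 1, 0) = (5, 3, 3)
  task-2 needs (5, 0, 2) <= (5, 3, 3) -> finishes; pool += (0, 2, 1) = (5, 5, 4)
  task-8 needs (1, 4, 4) <= (5, 5, 4) -> finishes; pool += (2, 1, 0) = (7, 6, 4)
  task-6 needs (7, 6, 4) <= (7, 6, 4) -> finishes; pool += (2, 1, 1) = (9, 7, 5)
  task-3 needs (9, 6, 5) <= (9, 7, 5) -> finishes; pool += (0, 1, 0) = (9, 8, 5)
(3) Precisely 1 of the possible complete orderings is a safe sequence.
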